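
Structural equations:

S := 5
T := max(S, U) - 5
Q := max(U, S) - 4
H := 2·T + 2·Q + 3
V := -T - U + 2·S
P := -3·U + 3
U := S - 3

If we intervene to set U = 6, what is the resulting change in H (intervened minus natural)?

4

Under do(U=6), the mechanism U := S - 3 is discarded; U is fixed at 6.
T = max(S, U) - 5  [with S=5, U=6]  = 1
Q = max(U, S) - 4  [with U=6, S=5]  = 2
H = 2·T + 2·Q + 3  [with T=1, Q=2]  = 9
Without intervention: U = S - 3  [with S=5]  = 2; T = max(S, U) - 5  [with S=5, U=2]  = 0; Q = max(U, S) - 4  [with U=2, S=5]  = 1; H = 2·T + 2·Q + 3  [with T=0, Q=1]  = 5.
Change = 9 − 5 = 4.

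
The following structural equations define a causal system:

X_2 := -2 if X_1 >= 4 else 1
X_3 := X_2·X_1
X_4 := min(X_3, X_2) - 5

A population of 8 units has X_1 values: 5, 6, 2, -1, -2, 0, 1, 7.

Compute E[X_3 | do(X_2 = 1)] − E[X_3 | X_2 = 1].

do(X_2=1) breaks X_2's dependence on X_1. With X_2=1 fixed, X_3 across the units is 5, 6, 2, -1, -2, 0, 1, 7, mean 2.25.
Conditioning on X_2=1 selects the 5 unit(s) with X_1 ∈ {2, -1, -2, 0, 1}. Their X_3 values: 2, -1, -2, 0, 1. Mean = 0.
Difference = 2.25 − 0 = 2.25.

2.25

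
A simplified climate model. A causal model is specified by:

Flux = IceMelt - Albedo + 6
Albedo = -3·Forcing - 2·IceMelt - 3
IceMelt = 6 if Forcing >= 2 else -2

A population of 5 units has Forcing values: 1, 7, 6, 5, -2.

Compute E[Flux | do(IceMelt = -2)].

13.2

Every unit gets IceMelt=-2 under the intervention. Flux values become 6, 24, 21, 18, -3; E[Flux|do(IceMelt=-2)] = 13.2.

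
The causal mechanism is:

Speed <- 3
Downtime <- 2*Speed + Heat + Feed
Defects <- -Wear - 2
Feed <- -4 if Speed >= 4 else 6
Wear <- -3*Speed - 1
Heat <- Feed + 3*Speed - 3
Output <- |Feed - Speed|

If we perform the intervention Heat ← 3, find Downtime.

The intervention breaks the incoming arrows to Heat: Heat <- Feed + 3*Speed - 3 no longer applies, and Heat = 3.
Feed = -4 if Speed >= 4 else 6  [with Speed=3]  = 6
Downtime = 2*Speed + Heat + Feed  [with Speed=3, Heat=3, Feed=6]  = 15

15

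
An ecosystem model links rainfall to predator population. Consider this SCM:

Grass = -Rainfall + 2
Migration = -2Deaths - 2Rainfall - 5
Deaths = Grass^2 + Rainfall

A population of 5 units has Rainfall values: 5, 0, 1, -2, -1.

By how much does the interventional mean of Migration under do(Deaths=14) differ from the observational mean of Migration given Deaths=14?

1.8

The intervention sets Deaths=14 in all 5 units regardless of Rainfall. Recomputing Migration per unit gives -43, -33, -35, -29, -31; average -34.2.
E[Migration|Deaths=14] averages over only the 2 units with Deaths=14 (Rainfall = 5, -2): Migration = -43, -29, mean -36.
Difference = -34.2 − (-36) = 1.8.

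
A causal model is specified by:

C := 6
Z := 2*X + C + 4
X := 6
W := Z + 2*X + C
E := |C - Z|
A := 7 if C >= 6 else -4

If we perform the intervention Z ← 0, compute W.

18

The intervention breaks the incoming arrows to Z: Z := 2*X + C + 4 no longer applies, and Z = 0.
W = Z + 2*X + C  [with Z=0, X=6, C=6]  = 18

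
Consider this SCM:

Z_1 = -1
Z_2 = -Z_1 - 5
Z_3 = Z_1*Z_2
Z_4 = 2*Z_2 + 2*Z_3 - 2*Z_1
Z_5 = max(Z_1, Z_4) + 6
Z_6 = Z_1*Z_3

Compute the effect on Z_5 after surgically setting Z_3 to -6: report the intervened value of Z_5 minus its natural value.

-3

do(Z_3=-6) replaces the equation Z_3 = Z_1*Z_2 with the constant Z_3 = -6.
Z_2 = -Z_1 - 5  [with Z_1=-1]  = -4
Z_4 = 2*Z_2 + 2*Z_3 - 2*Z_1  [with Z_2=-4, Z_3=-6, Z_1=-1]  = -18
Z_5 = max(Z_1, Z_4) + 6  [with Z_1=-1, Z_4=-18]  = 5
Without intervention: Z_2 = -Z_1 - 5  [with Z_1=-1]  = -4; Z_3 = Z_1*Z_2  [with Z_1=-1, Z_2=-4]  = 4; Z_4 = 2*Z_2 + 2*Z_3 - 2*Z_1  [with Z_2=-4, Z_3=4, Z_1=-1]  = 2; Z_5 = max(Z_1, Z_4) + 6  [with Z_1=-1, Z_4=2]  = 8.
Change = 5 − 8 = -3.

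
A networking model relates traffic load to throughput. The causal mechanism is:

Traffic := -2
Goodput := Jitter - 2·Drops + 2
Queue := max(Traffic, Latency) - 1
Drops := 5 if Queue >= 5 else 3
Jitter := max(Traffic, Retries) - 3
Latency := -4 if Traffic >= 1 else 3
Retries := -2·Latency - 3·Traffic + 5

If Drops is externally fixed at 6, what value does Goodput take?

The intervention breaks the incoming arrows to Drops: Drops := 5 if Queue >= 5 else 3 no longer applies, and Drops = 6.
Latency = -4 if Traffic >= 1 else 3  [with Traffic=-2]  = 3
Retries = -2·Latency - 3·Traffic + 5  [with Latency=3, Traffic=-2]  = 5
Jitter = max(Traffic, Retries) - 3  [with Traffic=-2, Retries=5]  = 2
Goodput = Jitter - 2·Drops + 2  [with Jitter=2, Drops=6]  = -8

-8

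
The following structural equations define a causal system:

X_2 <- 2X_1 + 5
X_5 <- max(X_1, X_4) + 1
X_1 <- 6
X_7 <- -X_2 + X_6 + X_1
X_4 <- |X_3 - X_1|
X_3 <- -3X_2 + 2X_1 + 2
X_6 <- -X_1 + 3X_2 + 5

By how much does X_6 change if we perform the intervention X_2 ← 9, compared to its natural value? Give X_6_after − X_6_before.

Under do(X_2=9), the mechanism X_2 <- 2X_1 + 5 is discarded; X_2 is fixed at 9.
X_6 = -X_1 + 3X_2 + 5  [with X_1=6, X_2=9]  = 26
Without intervention: X_2 = 2X_1 + 5  [with X_1=6]  = 17; X_6 = -X_1 + 3X_2 + 5  [with X_1=6, X_2=17]  = 50.
Change = 26 − 50 = -24.

-24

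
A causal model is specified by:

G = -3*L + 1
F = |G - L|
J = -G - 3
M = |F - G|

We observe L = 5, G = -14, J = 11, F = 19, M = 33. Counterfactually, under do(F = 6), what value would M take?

20

Intervening sets F = 6 and removes its equation (F = |G - L|).
G = -3*L + 1  [with L=5]  = -14
M = |F - G|  [with F=6, G=-14]  = 20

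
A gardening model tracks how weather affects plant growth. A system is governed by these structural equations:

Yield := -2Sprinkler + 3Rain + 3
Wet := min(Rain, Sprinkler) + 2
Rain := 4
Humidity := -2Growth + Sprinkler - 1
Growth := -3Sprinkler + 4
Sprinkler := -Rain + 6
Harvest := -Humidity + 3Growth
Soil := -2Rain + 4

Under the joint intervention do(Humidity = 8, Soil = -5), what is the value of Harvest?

-14

Setting Humidity = 8, Soil = -5 by intervention discards those variables' equations.
Sprinkler = -Rain + 6  [with Rain=4]  = 2
Growth = -3Sprinkler + 4  [with Sprinkler=2]  = -2
Harvest = -Humidity + 3Growth  [with Humidity=8, Growth=-2]  = -14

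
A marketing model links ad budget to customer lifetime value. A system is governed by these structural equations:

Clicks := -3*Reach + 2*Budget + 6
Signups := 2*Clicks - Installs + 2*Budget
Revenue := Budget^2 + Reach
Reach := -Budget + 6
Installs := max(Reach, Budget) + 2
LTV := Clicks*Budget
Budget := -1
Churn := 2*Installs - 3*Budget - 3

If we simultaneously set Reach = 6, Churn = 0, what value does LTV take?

14

Setting Reach = 6, Churn = 0 by intervention discards those variables' equations.
Clicks = -3*Reach + 2*Budget + 6  [with Reach=6, Budget=-1]  = -14
LTV = Clicks*Budget  [with Clicks=-14, Budget=-1]  = 14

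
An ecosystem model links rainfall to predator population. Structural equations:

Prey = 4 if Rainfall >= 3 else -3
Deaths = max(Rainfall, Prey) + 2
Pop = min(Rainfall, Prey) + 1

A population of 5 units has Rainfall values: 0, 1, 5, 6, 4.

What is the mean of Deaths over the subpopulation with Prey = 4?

Observing Prey=4 restricts to units where Prey's equation naturally yields 4: Rainfall ∈ {5, 6, 4}. In that subpopulation Deaths = 7, 8, 6, mean 7.

7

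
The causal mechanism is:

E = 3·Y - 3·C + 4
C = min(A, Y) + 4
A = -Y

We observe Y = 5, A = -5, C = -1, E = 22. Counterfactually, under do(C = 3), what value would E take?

10

The intervention breaks the incoming arrows to C: C = min(A, Y) + 4 no longer applies, and C = 3.
E = 3·Y - 3·C + 4  [with Y=5, C=3]  = 10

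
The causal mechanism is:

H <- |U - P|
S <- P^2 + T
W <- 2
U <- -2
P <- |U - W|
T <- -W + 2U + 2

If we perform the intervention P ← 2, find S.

The intervention breaks the incoming arrows to P: P <- |U - W| no longer applies, and P = 2.
T = -W + 2U + 2  [with W=2, U=-2]  = -4
S = P^2 + T  [with P=2, T=-4]  = 0

0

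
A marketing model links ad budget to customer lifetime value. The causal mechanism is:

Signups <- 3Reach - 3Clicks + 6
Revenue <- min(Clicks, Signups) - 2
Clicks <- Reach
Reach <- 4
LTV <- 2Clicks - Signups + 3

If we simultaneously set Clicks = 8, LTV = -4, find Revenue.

The joint intervention fixes Clicks = 8, LTV = -4, removing each variable's own equation.
Signups = 3Reach - 3Clicks + 6  [with Reach=4, Clicks=8]  = -6
Revenue = min(Clicks, Signups) - 2  [with Clicks=8, Signups=-6]  = -8

-8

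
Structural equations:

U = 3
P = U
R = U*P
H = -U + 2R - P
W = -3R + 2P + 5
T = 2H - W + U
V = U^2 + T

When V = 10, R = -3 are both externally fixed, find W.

Under do(V = 10, R = -3), each intervened variable's structural equation is replaced by its fixed value.
P = U  [with U=3]  = 3
W = -3R + 2P + 5  [with R=-3, P=3]  = 20

20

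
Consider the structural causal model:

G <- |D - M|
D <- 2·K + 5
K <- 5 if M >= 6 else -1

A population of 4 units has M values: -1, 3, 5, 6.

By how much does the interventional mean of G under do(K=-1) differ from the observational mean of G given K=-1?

Under do(K=-1), K's equation is replaced by K=-1 for every unit. Per-unit G: 4, 0, 2, 3. Mean = 2.25.
E[G|K=-1] averages over only the 3 units with K=-1 (M = -1, 3, 5): G = 4, 0, 2, mean 2.
Difference = 2.25 − 2 = 0.25.

0.25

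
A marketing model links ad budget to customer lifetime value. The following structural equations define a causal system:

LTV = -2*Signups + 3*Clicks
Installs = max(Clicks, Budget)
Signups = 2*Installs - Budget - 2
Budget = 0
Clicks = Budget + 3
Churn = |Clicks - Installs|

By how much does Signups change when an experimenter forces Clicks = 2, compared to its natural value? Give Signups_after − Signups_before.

Under do(Clicks=2), the mechanism Clicks = Budget + 3 is discarded; Clicks is fixed at 2.
Installs = max(Clicks, Budget)  [with Clicks=2, Budget=0]  = 2
Signups = 2*Installs - Budget - 2  [with Installs=2, Budget=0]  = 2
Without intervention: Clicks = Budget + 3  [with Budget=0]  = 3; Installs = max(Clicks, Budget)  [with Clicks=3, Budget=0]  = 3; Signups = 2*Installs - Budget - 2  [with Installs=3, Budget=0]  = 4.
Change = 2 − 4 = -2.

-2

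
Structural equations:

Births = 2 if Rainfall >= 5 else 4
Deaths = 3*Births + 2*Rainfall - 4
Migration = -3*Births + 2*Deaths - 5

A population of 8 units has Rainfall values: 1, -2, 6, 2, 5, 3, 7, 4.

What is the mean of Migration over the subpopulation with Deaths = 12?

E[Migration|Deaths=12] averages over only the 2 units with Deaths=12 (Rainfall = 2, 5): Migration = 7, 13, mean 10.

10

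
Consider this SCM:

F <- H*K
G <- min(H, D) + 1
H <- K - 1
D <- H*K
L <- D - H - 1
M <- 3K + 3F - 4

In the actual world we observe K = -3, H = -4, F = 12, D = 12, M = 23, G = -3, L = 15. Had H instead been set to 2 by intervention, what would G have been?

-5

Under do(H=2), the mechanism H <- K - 1 is discarded; H is fixed at 2.
D = H*K  [with H=2, K=-3]  = -6
G = min(H, D) + 1  [with H=2, D=-6]  = -5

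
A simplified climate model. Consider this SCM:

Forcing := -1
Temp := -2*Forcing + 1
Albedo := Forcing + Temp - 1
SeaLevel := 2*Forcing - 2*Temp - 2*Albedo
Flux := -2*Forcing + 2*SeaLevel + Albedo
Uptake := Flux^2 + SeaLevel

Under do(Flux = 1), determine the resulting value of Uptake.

-9

The intervention breaks the incoming arrows to Flux: Flux := -2*Forcing + 2*SeaLevel + Albedo no longer applies, and Flux = 1.
Temp = -2*Forcing + 1  [with Forcing=-1]  = 3
Albedo = Forcing + Temp - 1  [with Forcing=-1, Temp=3]  = 1
SeaLevel = 2*Forcing - 2*Temp - 2*Albedo  [with Forcing=-1, Temp=3, Albedo=1]  = -10
Uptake = Flux^2 + SeaLevel  [with Flux=1, SeaLevel=-10]  = -9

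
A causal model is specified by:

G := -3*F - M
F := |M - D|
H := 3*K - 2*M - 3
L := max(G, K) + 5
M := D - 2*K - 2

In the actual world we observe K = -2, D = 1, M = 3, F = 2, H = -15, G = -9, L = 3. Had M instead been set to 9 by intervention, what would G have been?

The intervention breaks the incoming arrows to M: M := D - 2*K - 2 no longer applies, and M = 9.
F = |M - D|  [with M=9, D=1]  = 8
G = -3*F - M  [with F=8, M=9]  = -33

-33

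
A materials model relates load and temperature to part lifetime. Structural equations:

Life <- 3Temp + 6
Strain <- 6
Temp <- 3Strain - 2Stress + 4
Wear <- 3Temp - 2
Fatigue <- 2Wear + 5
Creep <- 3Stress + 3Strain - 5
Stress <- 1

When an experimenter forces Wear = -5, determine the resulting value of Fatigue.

-5

The intervention breaks the incoming arrows to Wear: Wear <- 3Temp - 2 no longer applies, and Wear = -5.
Fatigue = 2Wear + 5  [with Wear=-5]  = -5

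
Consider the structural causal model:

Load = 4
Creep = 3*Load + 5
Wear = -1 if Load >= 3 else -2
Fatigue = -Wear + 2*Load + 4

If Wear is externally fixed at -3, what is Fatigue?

The intervention breaks the incoming arrows to Wear: Wear = -1 if Load >= 3 else -2 no longer applies, and Wear = -3.
Fatigue = -Wear + 2*Load + 4  [with Wear=-3, Load=4]  = 15

15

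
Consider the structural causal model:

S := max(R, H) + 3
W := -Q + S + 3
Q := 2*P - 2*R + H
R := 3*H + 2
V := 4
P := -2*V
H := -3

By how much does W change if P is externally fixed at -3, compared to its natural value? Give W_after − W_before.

-10

The intervention breaks the incoming arrows to P: P := -2*V no longer applies, and P = -3.
R = 3*H + 2  [with H=-3]  = -7
Q = 2*P - 2*R + H  [with P=-3, R=-7, H=-3]  = 5
S = max(R, H) + 3  [with R=-7, H=-3]  = 0
W = -Q + S + 3  [with Q=5, S=0]  = -2
Without intervention: R = 3*H + 2  [with H=-3]  = -7; P = -2*V  [with V=4]  = -8; Q = 2*P - 2*R + H  [with P=-8, R=-7, H=-3]  = -5; S = max(R, H) + 3  [with R=-7, H=-3]  = 0; W = -Q + S + 3  [with Q=-5, S=0]  = 8.
Change = -2 − 8 = -10.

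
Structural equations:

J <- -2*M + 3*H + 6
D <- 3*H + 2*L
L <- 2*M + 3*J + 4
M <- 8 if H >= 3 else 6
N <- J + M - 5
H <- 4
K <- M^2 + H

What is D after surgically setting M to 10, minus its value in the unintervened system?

-16

Under do(M=10), the mechanism M <- 8 if H >= 3 else 6 is discarded; M is fixed at 10.
J = -2*M + 3*H + 6  [with M=10, H=4]  = -2
L = 2*M + 3*J + 4  [with M=10, J=-2]  = 18
D = 3*H + 2*L  [with H=4, L=18]  = 48
Without intervention: M = 8 if H >= 3 else 6  [with H=4]  = 8; J = -2*M + 3*H + 6  [with M=8, H=4]  = 2; L = 2*M + 3*J + 4  [with M=8, J=2]  = 26; D = 3*H + 2*L  [with H=4, L=26]  = 64.
Change = 48 − 64 = -16.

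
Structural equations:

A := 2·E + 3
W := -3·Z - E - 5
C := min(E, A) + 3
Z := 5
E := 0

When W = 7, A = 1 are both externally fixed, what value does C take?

3

Setting W = 7, A = 1 by intervention discards those variables' equations.
C = min(E, A) + 3  [with E=0, A=1]  = 3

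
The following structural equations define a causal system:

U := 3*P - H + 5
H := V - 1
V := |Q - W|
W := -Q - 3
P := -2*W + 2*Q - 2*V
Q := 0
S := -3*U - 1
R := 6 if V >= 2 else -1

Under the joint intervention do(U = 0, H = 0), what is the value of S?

-1

Under do(U = 0, H = 0), each intervened variable's structural equation is replaced by its fixed value.
S = -3*U - 1  [with U=0]  = -1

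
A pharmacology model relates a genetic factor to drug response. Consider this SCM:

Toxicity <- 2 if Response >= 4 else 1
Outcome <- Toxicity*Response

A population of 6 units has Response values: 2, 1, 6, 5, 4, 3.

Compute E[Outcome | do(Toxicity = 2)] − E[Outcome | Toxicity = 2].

Under do(Toxicity=2), Toxicity's equation is replaced by Toxicity=2 for every unit. Per-unit Outcome: 4, 2, 12, 10, 8, 6. Mean = 7.
Observing Toxicity=2 restricts to units where Toxicity's equation naturally yields 2: Response ∈ {6, 5, 4}. In that subpopulation Outcome = 12, 10, 8, mean 10.
Difference = 7 − 10 = -3.

-3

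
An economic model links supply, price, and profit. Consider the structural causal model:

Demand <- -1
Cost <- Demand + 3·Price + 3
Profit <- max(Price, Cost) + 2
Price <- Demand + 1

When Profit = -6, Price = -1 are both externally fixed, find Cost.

Setting Profit = -6, Price = -1 by intervention discards those variables' equations.
Cost = Demand + 3·Price + 3  [with Demand=-1, Price=-1]  = -1

-1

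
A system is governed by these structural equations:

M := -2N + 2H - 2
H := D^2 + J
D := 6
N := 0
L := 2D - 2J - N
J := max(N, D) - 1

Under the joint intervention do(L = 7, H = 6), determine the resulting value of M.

The joint intervention fixes L = 7, H = 6, removing each variable's own equation.
M = -2N + 2H - 2  [with N=0, H=6]  = 10

10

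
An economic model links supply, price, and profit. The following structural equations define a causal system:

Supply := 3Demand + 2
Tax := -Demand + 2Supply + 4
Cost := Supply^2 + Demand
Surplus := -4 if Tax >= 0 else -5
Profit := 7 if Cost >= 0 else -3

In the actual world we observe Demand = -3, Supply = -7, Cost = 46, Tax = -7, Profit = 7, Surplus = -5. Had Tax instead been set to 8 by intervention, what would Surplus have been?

-4

Under do(Tax=8), the mechanism Tax := -Demand + 2Supply + 4 is discarded; Tax is fixed at 8.
Surplus = -4 if Tax >= 0 else -5  [with Tax=8]  = -4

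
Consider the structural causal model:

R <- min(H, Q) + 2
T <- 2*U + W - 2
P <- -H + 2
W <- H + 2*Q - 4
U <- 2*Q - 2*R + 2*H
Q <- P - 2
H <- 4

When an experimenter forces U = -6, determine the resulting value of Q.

do(U=-6) replaces the equation U <- 2*Q - 2*R + 2*H with the constant U = -6.
Q is not downstream of the intervention, so its value is determined by the original equations.
P = -H + 2  [with H=4]  = -2
Q = P - 2  [with P=-2]  = -4

-4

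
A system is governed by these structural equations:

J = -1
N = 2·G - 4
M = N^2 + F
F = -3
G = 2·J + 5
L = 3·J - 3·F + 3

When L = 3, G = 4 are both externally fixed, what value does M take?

13

The joint intervention fixes L = 3, G = 4, removing each variable's own equation.
N = 2·G - 4  [with G=4]  = 4
M = N^2 + F  [with N=4, F=-3]  = 13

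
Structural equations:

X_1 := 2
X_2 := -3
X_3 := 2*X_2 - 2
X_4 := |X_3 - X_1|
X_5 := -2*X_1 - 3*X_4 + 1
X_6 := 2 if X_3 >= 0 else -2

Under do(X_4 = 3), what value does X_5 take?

Intervening sets X_4 = 3 and removes its equation (X_4 := |X_3 - X_1|).
X_5 = -2*X_1 - 3*X_4 + 1  [with X_1=2, X_4=3]  = -12

-12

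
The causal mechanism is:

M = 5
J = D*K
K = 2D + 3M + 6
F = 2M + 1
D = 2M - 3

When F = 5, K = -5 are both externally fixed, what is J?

Setting F = 5, K = -5 by intervention discards those variables' equations.
D = 2M - 3  [with M=5]  = 7
J = D*K  [with D=7, K=-5]  = -35

-35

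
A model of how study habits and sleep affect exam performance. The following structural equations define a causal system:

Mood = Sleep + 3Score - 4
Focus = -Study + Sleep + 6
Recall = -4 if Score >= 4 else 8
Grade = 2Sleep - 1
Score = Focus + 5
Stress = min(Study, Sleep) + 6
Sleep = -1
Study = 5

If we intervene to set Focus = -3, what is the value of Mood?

Under do(Focus=-3), the mechanism Focus = -Study + Sleep + 6 is discarded; Focus is fixed at -3.
Score = Focus + 5  [with Focus=-3]  = 2
Mood = Sleep + 3Score - 4  [with Sleep=-1, Score=2]  = 1

1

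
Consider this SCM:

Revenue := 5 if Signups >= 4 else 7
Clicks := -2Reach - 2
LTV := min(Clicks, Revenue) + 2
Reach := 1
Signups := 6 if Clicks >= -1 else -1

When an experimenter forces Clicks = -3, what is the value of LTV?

-1

do(Clicks=-3) replaces the equation Clicks := -2Reach - 2 with the constant Clicks = -3.
Signups = 6 if Clicks >= -1 else -1  [with Clicks=-3]  = -1
Revenue = 5 if Signups >= 4 else 7  [with Signups=-1]  = 7
LTV = min(Clicks, Revenue) + 2  [with Clicks=-3, Revenue=7]  = -1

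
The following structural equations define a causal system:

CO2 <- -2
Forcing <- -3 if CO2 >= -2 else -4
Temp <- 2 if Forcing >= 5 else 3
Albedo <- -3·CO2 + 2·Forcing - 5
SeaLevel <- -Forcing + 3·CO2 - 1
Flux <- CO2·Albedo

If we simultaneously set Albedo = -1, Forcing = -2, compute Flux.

The joint intervention fixes Albedo = -1, Forcing = -2, removing each variable's own equation.
Flux = CO2·Albedo  [with CO2=-2, Albedo=-1]  = 2

2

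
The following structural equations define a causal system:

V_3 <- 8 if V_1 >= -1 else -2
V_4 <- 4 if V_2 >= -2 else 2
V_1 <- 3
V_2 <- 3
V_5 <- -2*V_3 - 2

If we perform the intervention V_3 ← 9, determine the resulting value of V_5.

-20

do(V_3=9) replaces the equation V_3 <- 8 if V_1 >= -1 else -2 with the constant V_3 = 9.
V_5 = -2*V_3 - 2  [with V_3=9]  = -20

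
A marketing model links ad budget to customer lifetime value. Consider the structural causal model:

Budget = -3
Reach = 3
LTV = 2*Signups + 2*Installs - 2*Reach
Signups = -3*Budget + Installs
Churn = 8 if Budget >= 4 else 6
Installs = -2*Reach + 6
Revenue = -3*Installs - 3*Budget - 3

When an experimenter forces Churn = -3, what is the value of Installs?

do(Churn=-3) replaces the equation Churn = 8 if Budget >= 4 else 6 with the constant Churn = -3.
Installs is not downstream of the intervention, so its value is determined by the original equations.
Installs = -2*Reach + 6  [with Reach=3]  = 0

0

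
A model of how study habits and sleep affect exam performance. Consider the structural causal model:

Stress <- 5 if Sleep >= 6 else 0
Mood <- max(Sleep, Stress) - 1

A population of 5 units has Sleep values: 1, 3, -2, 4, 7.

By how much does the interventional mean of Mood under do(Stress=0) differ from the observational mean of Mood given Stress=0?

1

Under do(Stress=0), Stress's equation is replaced by Stress=0 for every unit. Per-unit Mood: 0, 2, -1, 3, 6. Mean = 2.
Conditioning on Stress=0 selects the 4 unit(s) with Sleep ∈ {1, 3, -2, 4}. Their Mood values: 0, 2, -1, 3. Mean = 1.
Difference = 2 − 1 = 1.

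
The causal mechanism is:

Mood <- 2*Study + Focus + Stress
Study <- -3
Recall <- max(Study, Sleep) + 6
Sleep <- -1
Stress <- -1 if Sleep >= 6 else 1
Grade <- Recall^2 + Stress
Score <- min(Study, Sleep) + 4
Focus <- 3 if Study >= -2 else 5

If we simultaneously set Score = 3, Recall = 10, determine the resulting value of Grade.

101

Under do(Score = 3, Recall = 10), each intervened variable's structural equation is replaced by its fixed value.
Stress = -1 if Sleep >= 6 else 1  [with Sleep=-1]  = 1
Grade = Recall^2 + Stress  [with Recall=10, Stress=1]  = 101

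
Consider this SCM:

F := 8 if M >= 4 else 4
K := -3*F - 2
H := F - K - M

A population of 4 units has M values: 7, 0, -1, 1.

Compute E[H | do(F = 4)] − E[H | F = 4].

Every unit gets F=4 under the intervention. H values become 11, 18, 19, 17; E[H|do(F=4)] = 16.25.
E[H|F=4] averages over only the 3 units with F=4 (M = 0, -1, 1): H = 18, 19, 17, mean 18.
Difference = 16.25 − 18 = -1.75.

-1.75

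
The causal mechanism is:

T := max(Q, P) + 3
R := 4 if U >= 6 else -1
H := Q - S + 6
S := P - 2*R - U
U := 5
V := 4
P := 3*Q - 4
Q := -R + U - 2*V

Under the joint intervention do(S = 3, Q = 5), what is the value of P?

Setting S = 3, Q = 5 by intervention discards those variables' equations.
P = 3*Q - 4  [with Q=5]  = 11

11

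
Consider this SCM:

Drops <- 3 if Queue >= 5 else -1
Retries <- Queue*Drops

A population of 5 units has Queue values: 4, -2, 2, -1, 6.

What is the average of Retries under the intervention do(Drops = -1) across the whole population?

-1.8

do(Drops=-1) breaks Drops's dependence on Queue. With Drops=-1 fixed, Retries across the units is -4, 2, -2, 1, -6, mean -1.8.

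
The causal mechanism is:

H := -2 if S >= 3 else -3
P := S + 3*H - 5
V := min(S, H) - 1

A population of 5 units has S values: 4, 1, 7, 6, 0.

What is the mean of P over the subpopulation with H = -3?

Conditioning on H=-3 selects the 2 unit(s) with S ∈ {1, 0}. Their P values: -13, -14. Mean = -13.5.

-13.5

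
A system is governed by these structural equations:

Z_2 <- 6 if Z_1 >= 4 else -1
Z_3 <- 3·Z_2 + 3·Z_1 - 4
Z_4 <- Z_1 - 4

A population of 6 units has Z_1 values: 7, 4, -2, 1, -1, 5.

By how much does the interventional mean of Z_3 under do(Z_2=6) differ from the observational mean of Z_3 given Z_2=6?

The intervention sets Z_2=6 in all 6 units regardless of Z_1. Recomputing Z_3 per unit gives 35, 26, 8, 17, 11, 29; average 21.
Conditioning on Z_2=6 selects the 3 unit(s) with Z_1 ∈ {7, 4, 5}. Their Z_3 values: 35, 26, 29. Mean = 30.
Difference = 21 − 30 = -9.

-9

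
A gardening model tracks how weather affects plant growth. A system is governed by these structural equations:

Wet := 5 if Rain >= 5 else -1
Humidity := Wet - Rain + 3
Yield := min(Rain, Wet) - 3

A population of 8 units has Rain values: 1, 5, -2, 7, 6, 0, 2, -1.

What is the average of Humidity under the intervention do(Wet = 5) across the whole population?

The intervention sets Wet=5 in all 8 units regardless of Rain. Recomputing Humidity per unit gives 7, 3, 10, 1, 2, 8, 6, 9; average 5.75.

5.75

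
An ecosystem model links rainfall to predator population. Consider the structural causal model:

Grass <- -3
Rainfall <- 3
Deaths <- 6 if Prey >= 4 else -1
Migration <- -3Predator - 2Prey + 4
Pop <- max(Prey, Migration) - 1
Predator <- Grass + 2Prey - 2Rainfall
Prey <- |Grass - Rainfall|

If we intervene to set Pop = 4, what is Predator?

3

Under do(Pop=4), the mechanism Pop <- max(Prey, Migration) - 1 is discarded; Pop is fixed at 4.
Since Predator is not a descendant of the intervened variable, it is unaffected.
Prey = |Grass - Rainfall|  [with Grass=-3, Rainfall=3]  = 6
Predator = Grass + 2Prey - 2Rainfall  [with Grass=-3, Prey=6, Rainfall=3]  = 3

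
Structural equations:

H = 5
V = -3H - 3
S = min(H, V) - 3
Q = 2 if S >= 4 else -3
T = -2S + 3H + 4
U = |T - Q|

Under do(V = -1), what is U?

30

Under do(V=-1), the mechanism V = -3H - 3 is discarded; V is fixed at -1.
S = min(H, V) - 3  [with H=5, V=-1]  = -4
Q = 2 if S >= 4 else -3  [with S=-4]  = -3
T = -2S + 3H + 4  [with S=-4, H=5]  = 27
U = |T - Q|  [with T=27, Q=-3]  = 30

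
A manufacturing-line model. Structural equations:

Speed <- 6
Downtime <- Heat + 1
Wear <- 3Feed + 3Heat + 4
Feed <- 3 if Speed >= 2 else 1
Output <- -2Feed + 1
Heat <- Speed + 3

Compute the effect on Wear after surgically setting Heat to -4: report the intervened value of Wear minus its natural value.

-39

The intervention breaks the incoming arrows to Heat: Heat <- Speed + 3 no longer applies, and Heat = -4.
Feed = 3 if Speed >= 2 else 1  [with Speed=6]  = 3
Wear = 3Feed + 3Heat + 4  [with Feed=3, Heat=-4]  = 1
Without intervention: Feed = 3 if Speed >= 2 else 1  [with Speed=6]  = 3; Heat = Speed + 3  [with Speed=6]  = 9; Wear = 3Feed + 3Heat + 4  [with Feed=3, Heat=9]  = 40.
Change = 1 − 40 = -39.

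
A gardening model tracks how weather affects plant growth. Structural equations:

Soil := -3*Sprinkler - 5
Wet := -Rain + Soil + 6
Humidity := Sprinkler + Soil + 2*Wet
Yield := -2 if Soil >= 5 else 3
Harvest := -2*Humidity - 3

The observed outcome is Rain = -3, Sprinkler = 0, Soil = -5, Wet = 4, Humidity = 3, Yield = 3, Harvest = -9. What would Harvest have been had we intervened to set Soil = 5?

-69

The intervention breaks the incoming arrows to Soil: Soil := -3*Sprinkler - 5 no longer applies, and Soil = 5.
Wet = -Rain + Soil + 6  [with Rain=-3, Soil=5]  = 14
Humidity = Sprinkler + Soil + 2*Wet  [with Sprinkler=0, Soil=5, Wet=14]  = 33
Harvest = -2*Humidity - 3  [with Humidity=33]  = -69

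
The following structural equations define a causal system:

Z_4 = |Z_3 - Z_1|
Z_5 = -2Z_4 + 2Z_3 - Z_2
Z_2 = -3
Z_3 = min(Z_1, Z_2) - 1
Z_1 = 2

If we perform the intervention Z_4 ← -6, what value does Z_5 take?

7

Intervening sets Z_4 = -6 and removes its equation (Z_4 = |Z_3 - Z_1|).
Z_3 = min(Z_1, Z_2) - 1  [with Z_1=2, Z_2=-3]  = -4
Z_5 = -2Z_4 + 2Z_3 - Z_2  [with Z_4=-6, Z_3=-4, Z_2=-3]  = 7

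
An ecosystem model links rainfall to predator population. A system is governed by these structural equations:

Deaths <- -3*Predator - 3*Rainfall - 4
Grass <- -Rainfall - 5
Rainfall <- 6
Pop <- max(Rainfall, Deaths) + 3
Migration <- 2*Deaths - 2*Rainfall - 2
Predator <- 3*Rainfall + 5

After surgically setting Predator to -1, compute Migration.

-52

do(Predator=-1) replaces the equation Predator <- 3*Rainfall + 5 with the constant Predator = -1.
Deaths = -3*Predator - 3*Rainfall - 4  [with Predator=-1, Rainfall=6]  = -19
Migration = 2*Deaths - 2*Rainfall - 2  [with Deaths=-19, Rainfall=6]  = -52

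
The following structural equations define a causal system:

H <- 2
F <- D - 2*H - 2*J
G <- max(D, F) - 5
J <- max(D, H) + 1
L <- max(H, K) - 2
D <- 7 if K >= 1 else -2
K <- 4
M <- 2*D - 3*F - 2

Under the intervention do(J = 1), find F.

1

Intervening sets J = 1 and removes its equation (J <- max(D, H) + 1).
D = 7 if K >= 1 else -2  [with K=4]  = 7
F = D - 2*H - 2*J  [with D=7, H=2, J=1]  = 1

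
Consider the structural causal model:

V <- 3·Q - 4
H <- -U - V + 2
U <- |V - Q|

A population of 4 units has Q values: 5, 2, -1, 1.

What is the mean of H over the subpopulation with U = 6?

-6

E[H|U=6] averages over only the 2 units with U=6 (Q = 5, -1): H = -15, 3, mean -6.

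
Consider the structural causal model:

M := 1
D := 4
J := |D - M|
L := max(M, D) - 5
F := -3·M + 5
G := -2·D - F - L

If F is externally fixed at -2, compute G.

-5

The intervention breaks the incoming arrows to F: F := -3·M + 5 no longer applies, and F = -2.
L = max(M, D) - 5  [with M=1, D=4]  = -1
G = -2·D - F - L  [with D=4, F=-2, L=-1]  = -5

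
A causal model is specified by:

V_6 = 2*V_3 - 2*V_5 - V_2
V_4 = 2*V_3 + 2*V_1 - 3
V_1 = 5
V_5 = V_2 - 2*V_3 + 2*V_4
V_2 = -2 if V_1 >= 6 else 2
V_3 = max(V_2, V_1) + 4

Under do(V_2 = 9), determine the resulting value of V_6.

Under do(V_2=9), the mechanism V_2 = -2 if V_1 >= 6 else 2 is discarded; V_2 is fixed at 9.
V_3 = max(V_2, V_1) + 4  [with V_2=9, V_1=5]  = 13
V_4 = 2*V_3 + 2*V_1 - 3  [with V_3=13, V_1=5]  = 33
V_5 = V_2 - 2*V_3 + 2*V_4  [with V_2=9, V_3=13, V_4=33]  = 49
V_6 = 2*V_3 - 2*V_5 - V_2  [with V_3=13, V_5=49, V_2=9]  = -81

-81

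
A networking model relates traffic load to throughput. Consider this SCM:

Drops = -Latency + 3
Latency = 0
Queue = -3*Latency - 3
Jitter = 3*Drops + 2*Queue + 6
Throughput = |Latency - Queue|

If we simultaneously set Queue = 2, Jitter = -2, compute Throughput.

2

Setting Queue = 2, Jitter = -2 by intervention discards those variables' equations.
Throughput = |Latency - Queue|  [with Latency=0, Queue=2]  = 2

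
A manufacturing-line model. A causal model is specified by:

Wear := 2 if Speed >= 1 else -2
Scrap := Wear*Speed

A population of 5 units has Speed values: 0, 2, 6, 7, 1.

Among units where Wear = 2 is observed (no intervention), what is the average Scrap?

Observing Wear=2 restricts to units where Wear's equation naturally yields 2: Speed ∈ {2, 6, 7, 1}. In that subpopulation Scrap = 4, 12, 14, 2, mean 8.

8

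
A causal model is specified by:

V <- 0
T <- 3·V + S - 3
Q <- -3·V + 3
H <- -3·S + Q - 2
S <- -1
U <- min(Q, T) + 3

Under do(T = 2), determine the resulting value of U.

5

Under do(T=2), the mechanism T <- 3·V + S - 3 is discarded; T is fixed at 2.
Q = -3·V + 3  [with V=0]  = 3
U = min(Q, T) + 3  [with Q=3, T=2]  = 5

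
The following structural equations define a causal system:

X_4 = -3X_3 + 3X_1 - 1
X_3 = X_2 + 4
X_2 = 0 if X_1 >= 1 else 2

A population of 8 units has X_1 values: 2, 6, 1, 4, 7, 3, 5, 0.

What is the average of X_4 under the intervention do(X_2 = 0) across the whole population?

-2.5

do(X_2=0) breaks X_2's dependence on X_1. With X_2=0 fixed, X_4 across the units is -7, 5, -10, -1, 8, -4, 2, -13, mean -2.5.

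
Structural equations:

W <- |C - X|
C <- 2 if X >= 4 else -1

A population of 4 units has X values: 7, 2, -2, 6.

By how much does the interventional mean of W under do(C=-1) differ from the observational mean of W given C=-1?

2.75

The intervention sets C=-1 in all 4 units regardless of X. Recomputing W per unit gives 8, 3, 1, 7; average 4.75.
Observing C=-1 restricts to units where C's equation naturally yields -1: X ∈ {2, -2}. In that subpopulation W = 3, 1, mean 2.
Difference = 4.75 − 2 = 2.75.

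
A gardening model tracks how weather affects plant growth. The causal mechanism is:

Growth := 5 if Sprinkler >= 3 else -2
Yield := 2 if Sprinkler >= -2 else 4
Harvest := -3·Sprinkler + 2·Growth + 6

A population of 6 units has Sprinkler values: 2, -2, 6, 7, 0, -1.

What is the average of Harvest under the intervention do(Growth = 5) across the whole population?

10

The intervention sets Growth=5 in all 6 units regardless of Sprinkler. Recomputing Harvest per unit gives 10, 22, -2, -5, 16, 19; average 10.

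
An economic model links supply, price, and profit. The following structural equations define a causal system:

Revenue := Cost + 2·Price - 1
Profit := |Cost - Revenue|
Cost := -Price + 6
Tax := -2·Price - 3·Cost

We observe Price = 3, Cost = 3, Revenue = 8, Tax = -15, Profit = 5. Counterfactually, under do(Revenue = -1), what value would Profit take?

4

do(Revenue=-1) replaces the equation Revenue := Cost + 2·Price - 1 with the constant Revenue = -1.
Cost = -Price + 6  [with Price=3]  = 3
Profit = |Cost - Revenue|  [with Cost=3, Revenue=-1]  = 4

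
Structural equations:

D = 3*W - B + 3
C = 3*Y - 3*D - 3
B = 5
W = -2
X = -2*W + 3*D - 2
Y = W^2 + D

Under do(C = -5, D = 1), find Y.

5

Under do(C = -5, D = 1), each intervened variable's structural equation is replaced by its fixed value.
Y = W^2 + D  [with W=-2, D=1]  = 5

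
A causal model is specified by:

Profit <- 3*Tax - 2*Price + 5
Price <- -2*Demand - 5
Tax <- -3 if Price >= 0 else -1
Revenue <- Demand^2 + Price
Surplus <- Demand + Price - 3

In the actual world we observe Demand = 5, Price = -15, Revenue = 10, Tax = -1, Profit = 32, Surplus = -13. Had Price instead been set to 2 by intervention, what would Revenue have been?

27

The intervention breaks the incoming arrows to Price: Price <- -2*Demand - 5 no longer applies, and Price = 2.
Revenue = Demand^2 + Price  [with Demand=5, Price=2]  = 27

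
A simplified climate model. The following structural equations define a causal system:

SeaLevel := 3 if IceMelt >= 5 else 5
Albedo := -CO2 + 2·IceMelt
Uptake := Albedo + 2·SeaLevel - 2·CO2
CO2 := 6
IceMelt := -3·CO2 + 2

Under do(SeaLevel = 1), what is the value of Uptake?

-48

Intervening sets SeaLevel = 1 and removes its equation (SeaLevel := 3 if IceMelt >= 5 else 5).
IceMelt = -3·CO2 + 2  [with CO2=6]  = -16
Albedo = -CO2 + 2·IceMelt  [with CO2=6, IceMelt=-16]  = -38
Uptake = Albedo + 2·SeaLevel - 2·CO2  [with Albedo=-38, SeaLevel=1, CO2=6]  = -48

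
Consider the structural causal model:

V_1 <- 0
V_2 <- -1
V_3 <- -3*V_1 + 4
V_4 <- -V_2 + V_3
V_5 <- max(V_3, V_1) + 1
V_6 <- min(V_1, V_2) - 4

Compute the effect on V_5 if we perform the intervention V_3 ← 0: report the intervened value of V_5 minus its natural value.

do(V_3=0) replaces the equation V_3 <- -3*V_1 + 4 with the constant V_3 = 0.
V_5 = max(V_3, V_1) + 1  [with V_3=0, V_1=0]  = 1
Without intervention: V_3 = -3*V_1 + 4  [with V_1=0]  = 4; V_5 = max(V_3, V_1) + 1  [with V_3=4, V_1=0]  = 5.
Change = 1 − 5 = -4.

-4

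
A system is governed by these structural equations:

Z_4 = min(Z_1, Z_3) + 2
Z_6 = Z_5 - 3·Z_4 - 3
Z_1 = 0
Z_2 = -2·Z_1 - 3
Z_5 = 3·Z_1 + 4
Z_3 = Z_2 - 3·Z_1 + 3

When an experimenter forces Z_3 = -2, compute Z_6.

The intervention breaks the incoming arrows to Z_3: Z_3 = Z_2 - 3·Z_1 + 3 no longer applies, and Z_3 = -2.
Z_4 = min(Z_1, Z_3) + 2  [with Z_1=0, Z_3=-2]  = 0
Z_5 = 3·Z_1 + 4  [with Z_1=0]  = 4
Z_6 = Z_5 - 3·Z_4 - 3  [with Z_5=4, Z_4=0]  = 1

1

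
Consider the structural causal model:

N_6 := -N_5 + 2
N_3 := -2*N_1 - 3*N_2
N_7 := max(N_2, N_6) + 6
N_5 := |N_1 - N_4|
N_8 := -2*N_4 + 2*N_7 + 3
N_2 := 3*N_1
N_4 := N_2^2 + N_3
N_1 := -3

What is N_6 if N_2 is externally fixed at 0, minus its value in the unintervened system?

Under do(N_2=0), the mechanism N_2 := 3*N_1 is discarded; N_2 is fixed at 0.
N_3 = -2*N_1 - 3*N_2  [with N_1=-3, N_2=0]  = 6
N_4 = N_2^2 + N_3  [with N_2=0, N_3=6]  = 6
N_5 = |N_1 - N_4|  [with N_1=-3, N_4=6]  = 9
N_6 = -N_5 + 2  [with N_5=9]  = -7
Without intervention: N_2 = 3*N_1  [with N_1=-3]  = -9; N_3 = -2*N_1 - 3*N_2  [with N_1=-3, N_2=-9]  = 33; N_4 = N_2^2 + N_3  [with N_2=-9, N_3=33]  = 114; N_5 = |N_1 - N_4|  [with N_1=-3, N_4=114]  = 117; N_6 = -N_5 + 2  [with N_5=117]  = -115.
Change = -7 − (-115) = 108.

108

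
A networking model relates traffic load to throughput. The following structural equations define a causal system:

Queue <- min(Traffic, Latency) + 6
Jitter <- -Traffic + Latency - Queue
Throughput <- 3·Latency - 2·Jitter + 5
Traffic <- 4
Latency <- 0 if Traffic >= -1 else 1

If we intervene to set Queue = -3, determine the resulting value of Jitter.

The intervention breaks the incoming arrows to Queue: Queue <- min(Traffic, Latency) + 6 no longer applies, and Queue = -3.
Latency = 0 if Traffic >= -1 else 1  [with Traffic=4]  = 0
Jitter = -Traffic + Latency - Queue  [with Traffic=4, Latency=0, Queue=-3]  = -1

-1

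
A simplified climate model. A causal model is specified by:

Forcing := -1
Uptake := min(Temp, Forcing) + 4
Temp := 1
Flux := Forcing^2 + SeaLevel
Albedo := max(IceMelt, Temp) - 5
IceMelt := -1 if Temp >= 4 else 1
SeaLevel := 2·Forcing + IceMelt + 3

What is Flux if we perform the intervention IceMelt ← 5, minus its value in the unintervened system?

The intervention breaks the incoming arrows to IceMelt: IceMelt := -1 if Temp >= 4 else 1 no longer applies, and IceMelt = 5.
SeaLevel = 2·Forcing + IceMelt + 3  [with Forcing=-1, IceMelt=5]  = 6
Flux = Forcing^2 + SeaLevel  [with Forcing=-1, SeaLevel=6]  = 7
Without intervention: IceMelt = -1 if Temp >= 4 else 1  [with Temp=1]  = 1; SeaLevel = 2·Forcing + IceMelt + 3  [with Forcing=-1, IceMelt=1]  = 2; Flux = Forcing^2 + SeaLevel  [with Forcing=-1, SeaLevel=2]  = 3.
Change = 7 − 3 = 4.

4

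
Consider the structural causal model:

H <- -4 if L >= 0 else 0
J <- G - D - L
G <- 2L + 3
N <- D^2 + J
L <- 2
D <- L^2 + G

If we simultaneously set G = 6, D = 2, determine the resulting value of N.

Under do(G = 6, D = 2), each intervened variable's structural equation is replaced by its fixed value.
J = G - D - L  [with G=6, D=2, L=2]  = 2
N = D^2 + J  [with D=2, J=2]  = 6

6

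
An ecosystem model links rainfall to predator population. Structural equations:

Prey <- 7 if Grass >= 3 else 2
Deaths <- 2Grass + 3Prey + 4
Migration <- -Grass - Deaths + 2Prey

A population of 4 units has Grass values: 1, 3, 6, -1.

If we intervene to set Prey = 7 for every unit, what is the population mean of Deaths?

Under do(Prey=7), Prey's equation is replaced by Prey=7 for every unit. Per-unit Deaths: 27, 31, 37, 23. Mean = 29.5.

29.5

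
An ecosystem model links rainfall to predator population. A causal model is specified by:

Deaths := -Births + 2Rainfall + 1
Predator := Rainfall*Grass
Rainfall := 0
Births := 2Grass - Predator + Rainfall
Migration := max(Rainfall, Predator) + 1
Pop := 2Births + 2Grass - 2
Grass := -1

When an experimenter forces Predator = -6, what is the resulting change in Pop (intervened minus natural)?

The intervention breaks the incoming arrows to Predator: Predator := Rainfall*Grass no longer applies, and Predator = -6.
Births = 2Grass - Predator + Rainfall  [with Grass=-1, Predator=-6, Rainfall=0]  = 4
Pop = 2Births + 2Grass - 2  [with Births=4, Grass=-1]  = 4
Without intervention: Predator = Rainfall*Grass  [with Rainfall=0, Grass=-1]  = 0; Births = 2Grass - Predator + Rainfall  [with Grass=-1, Predator=0, Rainfall=0]  = -2; Pop = 2Births + 2Grass - 2  [with Births=-2, Grass=-1]  = -8.
Change = 4 − (-8) = 12.

12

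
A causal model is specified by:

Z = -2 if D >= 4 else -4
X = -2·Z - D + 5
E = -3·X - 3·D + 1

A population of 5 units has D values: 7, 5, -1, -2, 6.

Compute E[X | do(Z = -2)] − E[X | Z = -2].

3

do(Z=-2) breaks Z's dependence on D. With Z=-2 fixed, X across the units is 2, 4, 10, 11, 3, mean 6.
E[X|Z=-2] averages over only the 3 units with Z=-2 (D = 7, 5, 6): X = 2, 4, 3, mean 3.
Difference = 6 − 3 = 3.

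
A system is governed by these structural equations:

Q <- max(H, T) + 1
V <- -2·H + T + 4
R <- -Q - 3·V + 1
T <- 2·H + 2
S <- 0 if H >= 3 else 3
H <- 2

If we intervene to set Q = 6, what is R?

-23

do(Q=6) replaces the equation Q <- max(H, T) + 1 with the constant Q = 6.
T = 2·H + 2  [with H=2]  = 6
V = -2·H + T + 4  [with H=2, T=6]  = 6
R = -Q - 3·V + 1  [with Q=6, V=6]  = -23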